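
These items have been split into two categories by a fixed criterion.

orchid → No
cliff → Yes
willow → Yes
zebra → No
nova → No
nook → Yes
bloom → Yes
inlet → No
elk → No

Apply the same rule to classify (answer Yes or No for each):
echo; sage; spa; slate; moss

One predicate separates the groups cleanly: has a double letter.

No, No, No, No, Yes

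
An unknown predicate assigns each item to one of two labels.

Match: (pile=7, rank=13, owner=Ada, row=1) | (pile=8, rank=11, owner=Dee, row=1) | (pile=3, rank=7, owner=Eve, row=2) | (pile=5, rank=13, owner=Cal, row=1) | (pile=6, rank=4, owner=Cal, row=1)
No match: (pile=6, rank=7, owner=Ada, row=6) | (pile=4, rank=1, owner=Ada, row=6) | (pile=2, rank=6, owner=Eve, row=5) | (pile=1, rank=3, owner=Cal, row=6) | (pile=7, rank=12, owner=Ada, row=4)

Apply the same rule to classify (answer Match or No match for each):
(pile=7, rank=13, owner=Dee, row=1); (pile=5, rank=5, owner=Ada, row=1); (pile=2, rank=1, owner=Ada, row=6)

Match, Match, No match

The pattern is that an item is 'Match' exactly when: row ≤ 2.
(pile=7, rank=13, owner=Dee, row=1): row = 1, matches → Match.
(pile=5, rank=5, owner=Ada, row=1): row = 1, matches → Match.
(pile=2, rank=1, owner=Ada, row=6): row = 6, lacks this property → No match.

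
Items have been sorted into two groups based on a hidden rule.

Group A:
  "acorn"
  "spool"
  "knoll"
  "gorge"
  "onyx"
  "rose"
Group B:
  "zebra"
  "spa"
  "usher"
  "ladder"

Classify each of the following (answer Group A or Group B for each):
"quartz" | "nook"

Group B, Group A

The pattern is that an item is 'Group A' exactly when: contains 'o'.
"quartz": no 'o' — does not pass, so Group B.
"nook": has 'o' — meets the rule, so Group A.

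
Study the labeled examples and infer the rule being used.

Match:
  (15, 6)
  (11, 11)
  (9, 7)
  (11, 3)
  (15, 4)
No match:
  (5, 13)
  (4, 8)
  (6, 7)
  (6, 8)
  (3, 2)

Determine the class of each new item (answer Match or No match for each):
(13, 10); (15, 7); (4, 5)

Match, Match, No match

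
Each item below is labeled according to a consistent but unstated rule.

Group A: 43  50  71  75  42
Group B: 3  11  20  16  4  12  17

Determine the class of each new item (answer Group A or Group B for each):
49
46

A rule that fits every label: at least 42 — true of each 'Group A' example, false of each 'Group B' one.
49 → 49 ≥ 42 → Group A.
46 → 46 ≥ 42 → Group A.

Group A, Group A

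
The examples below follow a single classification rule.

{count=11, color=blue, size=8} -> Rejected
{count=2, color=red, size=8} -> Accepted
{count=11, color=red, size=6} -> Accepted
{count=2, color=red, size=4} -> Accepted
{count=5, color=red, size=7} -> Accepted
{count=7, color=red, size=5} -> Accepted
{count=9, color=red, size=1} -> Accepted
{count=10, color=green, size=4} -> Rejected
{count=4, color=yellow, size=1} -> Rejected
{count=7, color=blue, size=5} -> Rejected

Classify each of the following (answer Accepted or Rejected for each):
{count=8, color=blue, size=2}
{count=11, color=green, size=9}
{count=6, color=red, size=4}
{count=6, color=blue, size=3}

The common property of the 'Accepted' items is: color is red. No 'Rejected' item has it.
{count=8, color=blue, size=2}: color is blue, does not satisfy this → Rejected.
{count=11, color=green, size=9}: color is green, does not satisfy this → Rejected.
{count=6, color=red, size=4}: color is red, satisfies this → Accepted.
{count=6, color=blue, size=3}: color is blue, does not satisfy this → Rejected.

Rejected, Rejected, Accepted, Rejected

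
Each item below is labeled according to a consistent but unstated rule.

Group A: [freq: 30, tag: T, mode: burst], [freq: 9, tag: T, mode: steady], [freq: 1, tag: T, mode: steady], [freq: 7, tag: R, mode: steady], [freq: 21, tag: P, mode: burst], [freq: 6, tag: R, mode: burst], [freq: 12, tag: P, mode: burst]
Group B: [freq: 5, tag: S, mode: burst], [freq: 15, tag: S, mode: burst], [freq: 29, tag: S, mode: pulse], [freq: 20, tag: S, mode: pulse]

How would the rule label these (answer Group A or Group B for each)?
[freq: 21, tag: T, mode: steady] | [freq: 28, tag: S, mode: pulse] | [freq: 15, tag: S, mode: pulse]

The rule appears to be: tag is not S.

Group A, Group B, Group B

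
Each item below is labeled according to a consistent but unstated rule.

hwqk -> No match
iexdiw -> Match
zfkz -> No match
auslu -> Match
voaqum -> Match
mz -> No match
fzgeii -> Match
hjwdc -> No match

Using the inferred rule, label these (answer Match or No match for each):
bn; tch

No match, No match

All 'Match' examples share one property — has ≥ 1 vowels — and every 'No match' example lacks it.
bn → 0 vowels → No match.
tch → 0 vowels → No match.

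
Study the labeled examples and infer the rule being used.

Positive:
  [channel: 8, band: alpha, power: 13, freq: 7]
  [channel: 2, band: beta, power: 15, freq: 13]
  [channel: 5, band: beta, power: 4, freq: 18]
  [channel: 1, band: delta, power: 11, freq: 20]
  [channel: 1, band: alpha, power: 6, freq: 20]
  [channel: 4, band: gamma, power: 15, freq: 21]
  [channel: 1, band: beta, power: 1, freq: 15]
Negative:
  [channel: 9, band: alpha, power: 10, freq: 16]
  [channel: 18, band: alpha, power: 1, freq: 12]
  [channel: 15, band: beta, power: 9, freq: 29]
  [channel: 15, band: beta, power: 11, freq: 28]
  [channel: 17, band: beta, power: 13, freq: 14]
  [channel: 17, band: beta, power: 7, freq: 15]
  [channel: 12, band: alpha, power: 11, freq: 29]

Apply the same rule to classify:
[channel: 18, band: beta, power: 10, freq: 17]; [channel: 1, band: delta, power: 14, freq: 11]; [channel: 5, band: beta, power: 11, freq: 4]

Negative, Positive, Positive

The pattern is that an item is 'Positive' exactly when: channel ≤ 8.
[channel: 18, band: beta, power: 10, freq: 17] — channel = 18, hence Negative.
[channel: 1, band: delta, power: 14, freq: 11] — channel = 1, hence Positive.
[channel: 5, band: beta, power: 11, freq: 4] — channel = 5, hence Positive.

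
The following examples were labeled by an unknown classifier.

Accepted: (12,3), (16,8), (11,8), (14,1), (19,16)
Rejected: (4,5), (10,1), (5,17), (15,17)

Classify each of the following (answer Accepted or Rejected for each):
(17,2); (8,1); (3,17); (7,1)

Accepted, Rejected, Rejected, Rejected

A rule that fits every label: first > second AND sum ≥ 15 — true of each 'Accepted' example, false of each 'Rejected' one.
(17,2): Accepted (17 > 2, 17+2 = 19).
(8,1): Rejected (8 > 1, 8+1 = 9).
(3,17): Rejected (3 < 17, 3+17 = 20).
(7,1): Rejected (7 > 1, 7+1 = 8).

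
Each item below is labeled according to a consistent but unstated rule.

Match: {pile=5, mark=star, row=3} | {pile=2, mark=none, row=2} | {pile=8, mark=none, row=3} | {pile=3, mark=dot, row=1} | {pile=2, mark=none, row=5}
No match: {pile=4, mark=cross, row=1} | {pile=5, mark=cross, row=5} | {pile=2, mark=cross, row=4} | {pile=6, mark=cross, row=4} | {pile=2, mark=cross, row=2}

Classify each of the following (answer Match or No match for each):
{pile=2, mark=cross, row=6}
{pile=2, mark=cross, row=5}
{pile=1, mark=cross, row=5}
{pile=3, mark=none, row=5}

'Match' ⟺ mark is not cross.
{pile=2, mark=cross, row=6}: mark is cross — fails the rule, so No match. {pile=2, mark=cross, row=5}: mark is cross — fails the rule, so No match. {pile=1, mark=cross, row=5}: mark is cross — fails the rule, so No match. {pile=3, mark=none, row=5}: mark is none — satisfies this, so Match.

No match, No match, No match, Match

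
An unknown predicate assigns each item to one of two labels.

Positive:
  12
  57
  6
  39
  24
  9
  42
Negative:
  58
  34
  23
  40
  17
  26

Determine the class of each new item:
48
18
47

Positive, Positive, Negative

A rule that fits every label: multiple of 3 — true of each 'Positive' example, false of each 'Negative' one.
48: Positive (48 = 3·16). 18: Positive (18 = 3·6). 47: Negative (47 = 3·15 + 2).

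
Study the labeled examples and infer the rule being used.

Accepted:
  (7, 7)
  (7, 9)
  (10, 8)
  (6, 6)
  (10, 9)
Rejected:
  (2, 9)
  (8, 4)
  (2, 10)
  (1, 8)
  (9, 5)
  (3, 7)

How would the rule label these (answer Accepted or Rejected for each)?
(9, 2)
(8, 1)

Rejected, Rejected

Rule: min ≥ 6. This holds for each 'Accepted' example and fails for each 'Rejected' one.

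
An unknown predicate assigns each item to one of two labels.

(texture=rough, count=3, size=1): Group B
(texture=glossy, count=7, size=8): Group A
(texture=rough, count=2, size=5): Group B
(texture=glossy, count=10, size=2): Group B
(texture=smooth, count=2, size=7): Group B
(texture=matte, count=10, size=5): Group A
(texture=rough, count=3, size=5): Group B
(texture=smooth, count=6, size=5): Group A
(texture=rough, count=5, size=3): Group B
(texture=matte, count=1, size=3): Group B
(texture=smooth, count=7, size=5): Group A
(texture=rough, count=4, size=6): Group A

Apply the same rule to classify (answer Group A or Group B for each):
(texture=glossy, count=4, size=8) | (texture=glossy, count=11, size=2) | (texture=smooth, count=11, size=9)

The pattern is that an item is 'Group A' exactly when: size ≥ 5 AND count ≥ 4.
(texture=glossy, count=4, size=8): Group A (size = 8, count = 4). (texture=glossy, count=11, size=2): Group B (size = 2, count = 11). (texture=smooth, count=11, size=9): Group A (size = 9, count = 11).

Group A, Group B, Group A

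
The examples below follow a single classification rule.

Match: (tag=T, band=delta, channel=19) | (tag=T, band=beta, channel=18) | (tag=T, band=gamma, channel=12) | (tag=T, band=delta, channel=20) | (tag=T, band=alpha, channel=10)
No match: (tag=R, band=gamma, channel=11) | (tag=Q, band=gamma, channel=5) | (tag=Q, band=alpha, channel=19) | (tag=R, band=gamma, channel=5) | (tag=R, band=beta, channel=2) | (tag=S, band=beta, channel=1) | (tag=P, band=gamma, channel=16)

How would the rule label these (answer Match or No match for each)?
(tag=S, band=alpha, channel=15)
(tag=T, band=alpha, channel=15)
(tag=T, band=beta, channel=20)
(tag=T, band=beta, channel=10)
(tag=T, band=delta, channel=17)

The simplest hypothesis consistent with all the labels is: tag is T.

No match, Match, Match, Match, Match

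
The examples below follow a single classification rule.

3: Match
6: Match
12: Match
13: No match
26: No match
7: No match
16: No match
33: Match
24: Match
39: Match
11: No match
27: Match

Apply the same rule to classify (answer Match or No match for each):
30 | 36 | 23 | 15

Match, Match, No match, Match

Every 'Match' example satisfies: multiple of 3. None of the 'No match' examples do.
30 — 30 = 3·10, hence Match.
36 — 36 = 3·12, hence Match.
23 — 23 = 3·7 + 2, hence No match.
15 — 15 = 3·5, hence Match.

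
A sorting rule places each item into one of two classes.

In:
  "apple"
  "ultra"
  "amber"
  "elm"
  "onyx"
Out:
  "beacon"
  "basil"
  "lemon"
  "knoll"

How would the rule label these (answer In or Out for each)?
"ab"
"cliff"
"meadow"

In, Out, Out

The distinguishing property — starts with a vowel — holds for all the 'In' cases and none of the 'Out' cases.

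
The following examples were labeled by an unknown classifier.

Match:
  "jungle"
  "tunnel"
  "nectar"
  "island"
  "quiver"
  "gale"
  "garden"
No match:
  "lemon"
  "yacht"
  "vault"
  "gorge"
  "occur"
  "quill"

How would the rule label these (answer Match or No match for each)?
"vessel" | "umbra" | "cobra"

All 'Match' examples share one property — even length — and every 'No match' example lacks it.
"vessel": Match (length 6).
"umbra": No match (length 5).
"cobra": No match (length 5).

Match, No match, No match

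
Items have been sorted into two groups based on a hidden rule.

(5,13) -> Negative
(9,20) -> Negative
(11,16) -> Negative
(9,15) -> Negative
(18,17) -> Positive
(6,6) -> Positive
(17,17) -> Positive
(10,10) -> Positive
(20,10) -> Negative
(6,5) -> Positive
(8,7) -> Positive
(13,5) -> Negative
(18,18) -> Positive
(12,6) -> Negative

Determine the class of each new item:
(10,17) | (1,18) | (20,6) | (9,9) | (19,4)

The classifier is using: |first − second| ≤ 1.
(10,17): |10−17| = 7 — does not pass, so Negative.
(1,18): |1−18| = 17 — does not pass, so Negative.
(20,6): |20−6| = 14 — does not pass, so Negative.
(9,9): |9−9| = 0 — satisfies this, so Positive.
(19,4): |19−4| = 15 — does not pass, so Negative.

Negative, Negative, Negative, Positive, Negative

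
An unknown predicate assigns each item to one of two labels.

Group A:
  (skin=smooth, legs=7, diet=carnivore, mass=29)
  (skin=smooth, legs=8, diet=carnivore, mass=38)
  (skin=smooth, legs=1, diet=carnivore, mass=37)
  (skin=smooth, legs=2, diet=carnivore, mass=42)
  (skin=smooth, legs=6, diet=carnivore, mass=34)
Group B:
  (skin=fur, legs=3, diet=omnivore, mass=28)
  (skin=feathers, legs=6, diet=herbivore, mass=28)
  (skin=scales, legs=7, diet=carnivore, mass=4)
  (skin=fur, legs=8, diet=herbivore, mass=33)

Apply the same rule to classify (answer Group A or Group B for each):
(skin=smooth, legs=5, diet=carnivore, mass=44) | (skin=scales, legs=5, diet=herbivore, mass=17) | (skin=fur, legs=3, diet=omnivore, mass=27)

Group A, Group B, Group B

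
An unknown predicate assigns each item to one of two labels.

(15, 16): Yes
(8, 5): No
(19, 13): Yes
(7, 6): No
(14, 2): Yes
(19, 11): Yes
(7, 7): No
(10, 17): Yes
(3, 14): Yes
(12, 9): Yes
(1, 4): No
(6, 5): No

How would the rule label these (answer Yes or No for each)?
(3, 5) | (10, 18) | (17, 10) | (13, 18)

Every 'Yes' example satisfies: sum ≥ 16. None of the 'No' examples do.
(3, 5): No (3+5 = 8).
(10, 18): Yes (10+18 = 28).
(17, 10): Yes (17+10 = 27).
(13, 18): Yes (13+18 = 31).

No, Yes, Yes, Yes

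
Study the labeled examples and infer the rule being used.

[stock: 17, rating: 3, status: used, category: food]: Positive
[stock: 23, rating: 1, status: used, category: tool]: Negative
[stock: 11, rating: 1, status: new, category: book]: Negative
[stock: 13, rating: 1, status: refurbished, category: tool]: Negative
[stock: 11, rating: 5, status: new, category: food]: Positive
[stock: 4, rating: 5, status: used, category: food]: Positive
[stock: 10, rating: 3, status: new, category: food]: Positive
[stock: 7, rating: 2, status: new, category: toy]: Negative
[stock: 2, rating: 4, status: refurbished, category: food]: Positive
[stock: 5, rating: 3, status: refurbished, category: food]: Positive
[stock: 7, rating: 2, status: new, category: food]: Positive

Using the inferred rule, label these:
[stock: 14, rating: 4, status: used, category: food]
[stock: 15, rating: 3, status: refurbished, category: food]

Positive, Positive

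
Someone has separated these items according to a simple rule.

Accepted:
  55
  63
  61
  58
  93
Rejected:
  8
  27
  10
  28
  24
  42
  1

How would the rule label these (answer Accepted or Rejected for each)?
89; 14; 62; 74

The pattern is that an item is 'Accepted' exactly when: at least 55.
89: Accepted (89 ≥ 55). 14: Rejected (14 < 55). 62: Accepted (62 ≥ 55). 74: Accepted (74 ≥ 55).

Accepted, Rejected, Accepted, Accepted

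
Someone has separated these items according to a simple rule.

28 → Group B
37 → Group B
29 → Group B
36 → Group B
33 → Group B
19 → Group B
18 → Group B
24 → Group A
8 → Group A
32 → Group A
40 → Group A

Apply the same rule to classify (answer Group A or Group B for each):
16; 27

Every 'Group A' example satisfies: multiple of 8. None of the 'Group B' examples do.

Group A, Group B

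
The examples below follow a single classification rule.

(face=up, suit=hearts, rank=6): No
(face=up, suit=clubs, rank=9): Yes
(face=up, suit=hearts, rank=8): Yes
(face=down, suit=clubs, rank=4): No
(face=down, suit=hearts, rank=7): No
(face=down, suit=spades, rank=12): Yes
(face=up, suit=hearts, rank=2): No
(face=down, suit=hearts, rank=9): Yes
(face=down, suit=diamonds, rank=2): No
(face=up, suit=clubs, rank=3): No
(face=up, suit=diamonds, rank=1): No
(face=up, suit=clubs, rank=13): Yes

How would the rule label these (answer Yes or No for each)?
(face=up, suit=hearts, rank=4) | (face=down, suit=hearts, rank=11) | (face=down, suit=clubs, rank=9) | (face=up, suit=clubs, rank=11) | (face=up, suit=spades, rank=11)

The pattern is that an item is 'Yes' exactly when: rank ≥ 8.
(face=up, suit=hearts, rank=4): No (rank = 4).
(face=down, suit=hearts, rank=11): Yes (rank = 11).
(face=down, suit=clubs, rank=9): Yes (rank = 9).
(face=up, suit=clubs, rank=11): Yes (rank = 11).
(face=up, suit=spades, rank=11): Yes (rank = 11).

No, Yes, Yes, Yes, Yes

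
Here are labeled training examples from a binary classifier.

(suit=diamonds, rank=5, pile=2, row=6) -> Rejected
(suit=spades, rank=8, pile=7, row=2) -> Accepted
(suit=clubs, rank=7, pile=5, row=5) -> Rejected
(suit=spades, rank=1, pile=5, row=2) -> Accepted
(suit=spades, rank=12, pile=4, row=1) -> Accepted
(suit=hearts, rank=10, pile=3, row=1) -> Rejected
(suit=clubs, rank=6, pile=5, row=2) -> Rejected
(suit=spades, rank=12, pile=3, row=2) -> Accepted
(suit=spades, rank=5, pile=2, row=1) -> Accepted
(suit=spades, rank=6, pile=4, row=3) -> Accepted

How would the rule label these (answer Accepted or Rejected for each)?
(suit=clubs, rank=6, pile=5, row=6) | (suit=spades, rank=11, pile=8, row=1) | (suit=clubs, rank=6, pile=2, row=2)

Rejected, Accepted, Rejected

Rule: suit is spades. This holds for each 'Accepted' example and fails for each 'Rejected' one.
(suit=clubs, rank=6, pile=5, row=6) — suit is clubs, hence Rejected.
(suit=spades, rank=11, pile=8, row=1) — suit is spades, hence Accepted.
(suit=clubs, rank=6, pile=2, row=2) — suit is clubs, hence Rejected.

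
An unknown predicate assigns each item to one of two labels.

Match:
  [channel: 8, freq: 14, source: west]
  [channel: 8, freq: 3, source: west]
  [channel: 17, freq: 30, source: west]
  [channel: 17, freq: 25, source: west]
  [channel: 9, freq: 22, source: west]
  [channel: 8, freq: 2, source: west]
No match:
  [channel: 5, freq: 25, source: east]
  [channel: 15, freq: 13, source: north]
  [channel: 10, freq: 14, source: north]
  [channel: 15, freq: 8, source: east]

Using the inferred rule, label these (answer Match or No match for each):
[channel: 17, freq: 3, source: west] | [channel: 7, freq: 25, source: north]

All 'Match' examples share one property — source is west — and every 'No match' example lacks it.
Match: [channel: 17, freq: 3, source: west], since source is west. No match: [channel: 7, freq: 25, source: north], since source is north.

Match, No match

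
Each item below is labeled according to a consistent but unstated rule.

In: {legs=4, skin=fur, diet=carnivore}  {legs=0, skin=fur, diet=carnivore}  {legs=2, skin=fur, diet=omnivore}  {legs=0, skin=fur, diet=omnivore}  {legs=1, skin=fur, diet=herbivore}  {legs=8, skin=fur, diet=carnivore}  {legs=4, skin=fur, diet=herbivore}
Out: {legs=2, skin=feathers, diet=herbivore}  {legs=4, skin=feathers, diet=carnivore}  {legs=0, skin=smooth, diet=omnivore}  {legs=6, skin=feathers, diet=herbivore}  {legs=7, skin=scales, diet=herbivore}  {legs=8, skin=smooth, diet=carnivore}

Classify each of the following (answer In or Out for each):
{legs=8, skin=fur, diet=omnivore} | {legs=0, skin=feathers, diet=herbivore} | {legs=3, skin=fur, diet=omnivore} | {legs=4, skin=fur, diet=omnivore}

In, Out, In, In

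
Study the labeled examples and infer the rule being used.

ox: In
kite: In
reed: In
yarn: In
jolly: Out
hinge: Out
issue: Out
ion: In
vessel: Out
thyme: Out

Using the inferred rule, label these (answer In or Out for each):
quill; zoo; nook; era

A rule that fits every label: length ≤ 4 — true of each 'In' example, false of each 'Out' one.
quill → length 5 → Out.
zoo → length 3 → In.
nook → length 4 → In.
era → length 3 → In.

Out, In, In, In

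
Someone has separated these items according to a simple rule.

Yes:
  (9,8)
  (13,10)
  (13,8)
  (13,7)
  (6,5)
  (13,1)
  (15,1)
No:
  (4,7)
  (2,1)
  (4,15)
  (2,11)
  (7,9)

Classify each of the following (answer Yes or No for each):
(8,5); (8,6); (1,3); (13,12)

Yes, Yes, No, Yes

A rule that fits every label: first > second AND sum ≥ 11 — true of each 'Yes' example, false of each 'No' one.
(8,5): 8 > 5, 8+5 = 13, checks out → Yes. (8,6): 8 > 6, 8+6 = 14, checks out → Yes. (1,3): 1 < 3, 1+3 = 4, fails the rule → No. (13,12): 13 > 12, 13+12 = 25, checks out → Yes.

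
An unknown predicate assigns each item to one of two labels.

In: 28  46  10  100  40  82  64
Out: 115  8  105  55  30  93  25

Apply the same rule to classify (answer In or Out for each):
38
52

Out, In

The common property of the 'In' items is: ≡ 4 (mod 6). No 'Out' item has it.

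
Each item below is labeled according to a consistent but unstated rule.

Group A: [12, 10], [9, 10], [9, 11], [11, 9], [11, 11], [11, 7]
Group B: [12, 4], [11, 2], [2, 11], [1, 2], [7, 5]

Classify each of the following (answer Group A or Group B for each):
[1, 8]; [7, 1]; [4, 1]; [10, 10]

Group B, Group B, Group B, Group A

Rule: sum ≥ 18. This holds for each 'Group A' example and fails for each 'Group B' one.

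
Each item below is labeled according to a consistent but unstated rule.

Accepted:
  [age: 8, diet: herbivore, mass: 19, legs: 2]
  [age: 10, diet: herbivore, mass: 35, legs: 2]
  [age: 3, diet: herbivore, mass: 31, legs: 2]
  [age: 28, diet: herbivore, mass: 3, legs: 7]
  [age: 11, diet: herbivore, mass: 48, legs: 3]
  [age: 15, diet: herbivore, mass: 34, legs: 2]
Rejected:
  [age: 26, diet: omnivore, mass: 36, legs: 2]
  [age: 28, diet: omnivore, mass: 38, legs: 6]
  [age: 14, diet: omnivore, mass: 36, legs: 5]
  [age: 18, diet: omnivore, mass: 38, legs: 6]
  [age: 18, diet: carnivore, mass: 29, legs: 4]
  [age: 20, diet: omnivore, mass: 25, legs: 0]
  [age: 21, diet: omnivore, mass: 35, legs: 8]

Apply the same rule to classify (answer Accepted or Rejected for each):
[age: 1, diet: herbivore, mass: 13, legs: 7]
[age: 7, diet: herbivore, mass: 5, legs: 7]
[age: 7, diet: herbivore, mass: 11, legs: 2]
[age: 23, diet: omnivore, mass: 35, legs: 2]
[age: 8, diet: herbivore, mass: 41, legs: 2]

Accepted, Accepted, Accepted, Rejected, Accepted

All 'Accepted' examples share one property — diet is herbivore — and every 'Rejected' example lacks it.
[age: 1, diet: herbivore, mass: 13, legs: 7]: Accepted (diet is herbivore).
[age: 7, diet: herbivore, mass: 5, legs: 7]: Accepted (diet is herbivore).
[age: 7, diet: herbivore, mass: 11, legs: 2]: Accepted (diet is herbivore).
[age: 23, diet: omnivore, mass: 35, legs: 2]: Rejected (diet is omnivore).
[age: 8, diet: herbivore, mass: 41, legs: 2]: Accepted (diet is herbivore).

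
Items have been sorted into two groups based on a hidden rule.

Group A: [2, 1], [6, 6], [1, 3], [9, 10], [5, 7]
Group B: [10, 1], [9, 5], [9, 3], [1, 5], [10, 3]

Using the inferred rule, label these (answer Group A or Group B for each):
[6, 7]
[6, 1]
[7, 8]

Group A, Group B, Group A

The simplest hypothesis consistent with all the labels is: |first − second| ≤ 2.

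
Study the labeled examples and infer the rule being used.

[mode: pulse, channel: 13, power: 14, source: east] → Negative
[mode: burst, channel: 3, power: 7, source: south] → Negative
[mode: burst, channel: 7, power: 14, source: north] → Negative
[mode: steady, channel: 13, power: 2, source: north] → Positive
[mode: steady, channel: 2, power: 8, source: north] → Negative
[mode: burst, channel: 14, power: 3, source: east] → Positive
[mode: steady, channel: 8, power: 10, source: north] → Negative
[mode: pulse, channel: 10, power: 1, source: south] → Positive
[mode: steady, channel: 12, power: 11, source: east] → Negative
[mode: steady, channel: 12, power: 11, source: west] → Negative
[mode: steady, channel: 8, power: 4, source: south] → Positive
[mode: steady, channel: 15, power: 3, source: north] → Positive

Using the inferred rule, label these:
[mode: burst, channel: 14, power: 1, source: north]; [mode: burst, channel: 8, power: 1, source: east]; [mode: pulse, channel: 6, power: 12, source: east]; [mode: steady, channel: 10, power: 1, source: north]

The common property of the 'Positive' items is: power ≤ 4. No 'Negative' item has it.
[mode: burst, channel: 14, power: 1, source: north] — power = 1, hence Positive. [mode: burst, channel: 8, power: 1, source: east] — power = 1, hence Positive. [mode: pulse, channel: 6, power: 12, source: east] — power = 12, hence Negative. [mode: steady, channel: 10, power: 1, source: north] — power = 1, hence Positive.

Positive, Positive, Negative, Positive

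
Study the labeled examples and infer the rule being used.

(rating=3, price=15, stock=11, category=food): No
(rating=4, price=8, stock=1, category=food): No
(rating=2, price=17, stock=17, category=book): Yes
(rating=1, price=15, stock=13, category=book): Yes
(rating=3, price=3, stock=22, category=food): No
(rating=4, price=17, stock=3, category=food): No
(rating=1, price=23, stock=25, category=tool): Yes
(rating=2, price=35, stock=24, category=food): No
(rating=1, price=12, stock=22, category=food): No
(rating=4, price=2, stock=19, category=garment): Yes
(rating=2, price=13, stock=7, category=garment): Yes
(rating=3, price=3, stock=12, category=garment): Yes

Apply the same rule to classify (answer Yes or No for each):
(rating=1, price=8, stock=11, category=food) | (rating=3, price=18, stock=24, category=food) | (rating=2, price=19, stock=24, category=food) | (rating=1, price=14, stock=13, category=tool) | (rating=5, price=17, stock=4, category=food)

Comparing the two groups points to one rule — category is not food.
(rating=1, price=8, stock=11, category=food) → category is food → No.
(rating=3, price=18, stock=24, category=food) → category is food → No.
(rating=2, price=19, stock=24, category=food) → category is food → No.
(rating=1, price=14, stock=13, category=tool) → category is tool → Yes.
(rating=5, price=17, stock=4, category=food) → category is food → No.

No, No, No, Yes, No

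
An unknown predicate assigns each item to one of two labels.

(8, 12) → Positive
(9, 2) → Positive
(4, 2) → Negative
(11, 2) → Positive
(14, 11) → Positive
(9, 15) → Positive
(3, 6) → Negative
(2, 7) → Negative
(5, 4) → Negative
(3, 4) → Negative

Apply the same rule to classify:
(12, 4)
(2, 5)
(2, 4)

The common property of the 'Positive' items is: sum ≥ 11. No 'Negative' item has it.

Positive, Negative, Negative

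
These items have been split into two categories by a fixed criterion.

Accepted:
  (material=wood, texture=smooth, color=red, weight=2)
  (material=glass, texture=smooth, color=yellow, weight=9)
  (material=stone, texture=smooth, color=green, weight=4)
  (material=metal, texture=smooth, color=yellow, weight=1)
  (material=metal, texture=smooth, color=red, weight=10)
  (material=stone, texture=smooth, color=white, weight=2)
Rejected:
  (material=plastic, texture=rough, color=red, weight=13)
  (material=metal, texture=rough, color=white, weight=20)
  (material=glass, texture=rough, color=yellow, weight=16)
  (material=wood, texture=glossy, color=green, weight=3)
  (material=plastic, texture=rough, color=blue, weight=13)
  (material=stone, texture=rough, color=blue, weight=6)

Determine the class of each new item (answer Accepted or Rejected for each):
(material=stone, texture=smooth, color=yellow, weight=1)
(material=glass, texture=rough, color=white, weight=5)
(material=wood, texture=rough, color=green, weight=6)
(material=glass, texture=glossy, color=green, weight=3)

Accepted, Rejected, Rejected, Rejected

Rule: texture is smooth. This holds for each 'Accepted' example and fails for each 'Rejected' one.
Accepted: (material=stone, texture=smooth, color=yellow, weight=1), since texture is smooth. Rejected: (material=glass, texture=rough, color=white, weight=5), since texture is rough. Rejected: (material=wood, texture=rough, color=green, weight=6), since texture is rough. Rejected: (material=glass, texture=glossy, color=green, weight=3), since texture is glossy.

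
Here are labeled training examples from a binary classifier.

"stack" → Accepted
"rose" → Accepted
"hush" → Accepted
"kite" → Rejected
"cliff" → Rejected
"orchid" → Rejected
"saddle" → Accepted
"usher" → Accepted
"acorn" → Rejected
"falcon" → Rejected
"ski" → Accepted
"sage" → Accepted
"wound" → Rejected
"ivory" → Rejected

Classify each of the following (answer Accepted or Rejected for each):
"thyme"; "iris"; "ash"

Rejected, Accepted, Accepted

All 'Accepted' examples share one property — contains 's' — and every 'Rejected' example lacks it.
"thyme": Rejected (no 's'). "iris": Accepted (has 's'). "ash": Accepted (has 's').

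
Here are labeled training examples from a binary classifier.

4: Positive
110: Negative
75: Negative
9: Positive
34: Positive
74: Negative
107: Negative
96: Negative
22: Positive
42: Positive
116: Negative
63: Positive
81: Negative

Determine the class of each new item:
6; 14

Every 'Positive' example satisfies: at most 63. None of the 'Negative' examples do.
6: 6 ≤ 63 — qualifies, so Positive. 14: 14 ≤ 63 — qualifies, so Positive.

Positive, Positive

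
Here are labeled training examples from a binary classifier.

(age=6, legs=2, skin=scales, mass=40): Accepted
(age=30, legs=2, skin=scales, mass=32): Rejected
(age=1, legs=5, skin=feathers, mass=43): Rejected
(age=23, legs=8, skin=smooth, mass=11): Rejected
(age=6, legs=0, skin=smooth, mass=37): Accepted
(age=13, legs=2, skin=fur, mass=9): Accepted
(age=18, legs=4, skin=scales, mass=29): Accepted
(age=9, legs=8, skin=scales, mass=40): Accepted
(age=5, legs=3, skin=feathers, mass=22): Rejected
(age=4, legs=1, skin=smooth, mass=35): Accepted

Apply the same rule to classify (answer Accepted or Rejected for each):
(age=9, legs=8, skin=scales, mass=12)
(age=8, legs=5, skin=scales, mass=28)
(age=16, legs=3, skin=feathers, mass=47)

Accepted, Accepted, Rejected

The distinguishing property — skin is not feathers AND age ≤ 18 — holds for all the 'Accepted' cases and none of the 'Rejected' cases.
(age=9, legs=8, skin=scales, mass=12): skin is scales, age = 9, meets the rule → Accepted. (age=8, legs=5, skin=scales, mass=28): skin is scales, age = 8, meets the rule → Accepted. (age=16, legs=3, skin=feathers, mass=47): skin is feathers, age = 16, does not pass → Rejected.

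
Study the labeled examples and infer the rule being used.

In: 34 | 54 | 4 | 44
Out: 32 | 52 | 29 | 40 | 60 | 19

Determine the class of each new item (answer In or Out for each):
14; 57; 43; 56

A rule that fits every label: ends in digit 4 — true of each 'In' example, false of each 'Out' one.

In, Out, Out, Out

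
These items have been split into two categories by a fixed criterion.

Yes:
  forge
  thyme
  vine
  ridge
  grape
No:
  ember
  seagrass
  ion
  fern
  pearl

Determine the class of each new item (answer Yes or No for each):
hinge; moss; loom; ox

Rule: ends with 'e'. This holds for each 'Yes' example and fails for each 'No' one.
hinge → ends with 'e' → Yes.
moss → ends with 's' → No.
loom → ends with 'm' → No.
ox → ends with 'x' → No.

Yes, No, No, No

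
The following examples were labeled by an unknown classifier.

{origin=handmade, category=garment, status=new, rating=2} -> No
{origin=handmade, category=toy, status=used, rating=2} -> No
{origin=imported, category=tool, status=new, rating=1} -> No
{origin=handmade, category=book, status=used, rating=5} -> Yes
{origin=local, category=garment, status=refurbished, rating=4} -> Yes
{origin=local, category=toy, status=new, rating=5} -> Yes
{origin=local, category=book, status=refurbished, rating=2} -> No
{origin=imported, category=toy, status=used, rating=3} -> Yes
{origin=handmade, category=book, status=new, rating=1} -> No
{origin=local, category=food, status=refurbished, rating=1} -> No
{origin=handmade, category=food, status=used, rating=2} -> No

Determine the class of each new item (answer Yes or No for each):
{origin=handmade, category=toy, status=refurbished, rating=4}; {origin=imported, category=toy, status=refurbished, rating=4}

Yes, Yes

A rule that fits every label: rating ≥ 3 — true of each 'Yes' example, false of each 'No' one.
{origin=handmade, category=toy, status=refurbished, rating=4}: rating = 4, passes → Yes.
{origin=imported, category=toy, status=refurbished, rating=4}: rating = 4, passes → Yes.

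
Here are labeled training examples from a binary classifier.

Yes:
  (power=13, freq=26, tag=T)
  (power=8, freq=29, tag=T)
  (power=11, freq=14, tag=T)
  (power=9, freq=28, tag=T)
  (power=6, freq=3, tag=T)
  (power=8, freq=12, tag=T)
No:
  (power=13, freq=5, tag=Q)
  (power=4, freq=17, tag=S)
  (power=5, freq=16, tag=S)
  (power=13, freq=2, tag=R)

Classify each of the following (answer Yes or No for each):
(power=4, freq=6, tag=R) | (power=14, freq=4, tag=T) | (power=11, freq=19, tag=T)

No, Yes, Yes

Rule: tag is T. This holds for each 'Yes' example and fails for each 'No' one.
(power=4, freq=6, tag=R) → tag is R → No.
(power=14, freq=4, tag=T) → tag is T → Yes.
(power=11, freq=19, tag=T) → tag is T → Yes.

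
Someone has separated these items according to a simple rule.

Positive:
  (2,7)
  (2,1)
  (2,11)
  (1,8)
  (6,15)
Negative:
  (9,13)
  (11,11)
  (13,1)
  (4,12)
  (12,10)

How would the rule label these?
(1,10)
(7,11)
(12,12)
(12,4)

Looking at the examples, the only property every 'Positive' case has and every 'Negative' case lacks is: sum is odd.
(1,10) → 1+10 = 11 → Positive.
(7,11) → 7+11 = 18 → Negative.
(12,12) → 12+12 = 24 → Negative.
(12,4) → 12+4 = 16 → Negative.

Positive, Negative, Negative, Negative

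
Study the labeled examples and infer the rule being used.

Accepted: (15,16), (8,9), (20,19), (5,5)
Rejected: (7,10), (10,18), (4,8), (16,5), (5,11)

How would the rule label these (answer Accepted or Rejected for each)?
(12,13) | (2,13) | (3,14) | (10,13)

Accepted, Rejected, Rejected, Rejected

A rule that fits every label: |first − second| ≤ 1 — true of each 'Accepted' example, false of each 'Rejected' one.
(12,13): |12−13| = 1, matches → Accepted.
(2,13): |2−13| = 11, doesn't match → Rejected.
(3,14): |3−14| = 11, doesn't match → Rejected.
(10,13): |10−13| = 3, doesn't match → Rejected.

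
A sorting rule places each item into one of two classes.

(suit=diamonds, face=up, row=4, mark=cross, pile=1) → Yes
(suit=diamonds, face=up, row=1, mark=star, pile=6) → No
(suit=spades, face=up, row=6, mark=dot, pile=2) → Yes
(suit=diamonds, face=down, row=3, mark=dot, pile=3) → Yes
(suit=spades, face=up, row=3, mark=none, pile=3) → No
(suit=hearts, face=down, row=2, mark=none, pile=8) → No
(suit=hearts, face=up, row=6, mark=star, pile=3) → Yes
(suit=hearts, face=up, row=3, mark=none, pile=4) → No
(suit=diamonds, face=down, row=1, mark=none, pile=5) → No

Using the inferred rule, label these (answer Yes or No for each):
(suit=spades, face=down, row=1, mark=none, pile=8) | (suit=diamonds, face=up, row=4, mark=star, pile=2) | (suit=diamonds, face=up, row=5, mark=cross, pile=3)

Every 'Yes' example satisfies: mark is dot OR row ≥ 4. None of the 'No' examples do.
(suit=spades, face=down, row=1, mark=none, pile=8): mark is none, row = 1 — doesn't qualify, so No. (suit=diamonds, face=up, row=4, mark=star, pile=2): mark is star, row = 4 — checks out, so Yes. (suit=diamonds, face=up, row=5, mark=cross, pile=3): mark is cross, row = 5 — checks out, so Yes.

No, Yes, Yes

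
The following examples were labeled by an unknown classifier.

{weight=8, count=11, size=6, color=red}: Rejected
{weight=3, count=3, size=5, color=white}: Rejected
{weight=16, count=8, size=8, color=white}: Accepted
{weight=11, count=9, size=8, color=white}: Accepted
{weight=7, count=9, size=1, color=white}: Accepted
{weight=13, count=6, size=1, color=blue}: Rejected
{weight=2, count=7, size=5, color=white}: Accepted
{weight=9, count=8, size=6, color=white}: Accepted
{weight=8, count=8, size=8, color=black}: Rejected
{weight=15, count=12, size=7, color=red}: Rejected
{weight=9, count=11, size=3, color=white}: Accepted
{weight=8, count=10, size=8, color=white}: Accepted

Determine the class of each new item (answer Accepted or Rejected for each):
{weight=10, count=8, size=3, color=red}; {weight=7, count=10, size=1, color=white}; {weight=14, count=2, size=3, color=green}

The distinguishing property — color is white AND count ≥ 6 — holds for all the 'Accepted' cases and none of the 'Rejected' cases.
{weight=10, count=8, size=3, color=red}: color is red, count = 8 — lacks this property, so Rejected. {weight=7, count=10, size=1, color=white}: color is white, count = 10 — checks out, so Accepted. {weight=14, count=2, size=3, color=green}: color is green, count = 2 — lacks this property, so Rejected.

Rejected, Accepted, Rejected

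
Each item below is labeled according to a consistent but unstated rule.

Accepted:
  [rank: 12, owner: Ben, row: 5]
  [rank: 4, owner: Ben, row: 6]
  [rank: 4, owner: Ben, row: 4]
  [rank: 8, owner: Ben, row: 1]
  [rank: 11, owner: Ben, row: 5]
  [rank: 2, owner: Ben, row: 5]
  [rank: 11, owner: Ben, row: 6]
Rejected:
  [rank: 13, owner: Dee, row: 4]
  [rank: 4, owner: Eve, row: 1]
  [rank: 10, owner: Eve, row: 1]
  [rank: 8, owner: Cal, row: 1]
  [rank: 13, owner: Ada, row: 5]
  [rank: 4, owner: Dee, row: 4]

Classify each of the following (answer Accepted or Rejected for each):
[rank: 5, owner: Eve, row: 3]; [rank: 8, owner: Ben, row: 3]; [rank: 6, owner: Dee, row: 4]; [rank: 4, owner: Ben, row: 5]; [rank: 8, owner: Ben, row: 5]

Rejected, Accepted, Rejected, Accepted, Accepted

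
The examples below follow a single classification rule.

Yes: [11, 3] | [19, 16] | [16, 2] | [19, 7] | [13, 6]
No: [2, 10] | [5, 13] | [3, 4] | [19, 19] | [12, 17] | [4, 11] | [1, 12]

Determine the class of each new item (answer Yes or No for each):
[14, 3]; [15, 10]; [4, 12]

Yes, Yes, No

A rule that fits every label: first > second — true of each 'Yes' example, false of each 'No' one.
[14, 3] → 14 > 3 → Yes. [15, 10] → 15 > 10 → Yes. [4, 12] → 4 < 12 → No.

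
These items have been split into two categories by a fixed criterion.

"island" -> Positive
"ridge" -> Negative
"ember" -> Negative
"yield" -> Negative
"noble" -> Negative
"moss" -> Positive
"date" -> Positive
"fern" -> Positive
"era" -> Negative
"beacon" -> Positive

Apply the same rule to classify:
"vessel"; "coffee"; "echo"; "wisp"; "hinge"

Positive, Positive, Positive, Positive, Negative

The simplest hypothesis consistent with all the labels is: even length.
Positive: "vessel", since length 6. Positive: "coffee", since length 6. Positive: "echo", since length 4. Positive: "wisp", since length 4. Negative: "hinge", since length 5.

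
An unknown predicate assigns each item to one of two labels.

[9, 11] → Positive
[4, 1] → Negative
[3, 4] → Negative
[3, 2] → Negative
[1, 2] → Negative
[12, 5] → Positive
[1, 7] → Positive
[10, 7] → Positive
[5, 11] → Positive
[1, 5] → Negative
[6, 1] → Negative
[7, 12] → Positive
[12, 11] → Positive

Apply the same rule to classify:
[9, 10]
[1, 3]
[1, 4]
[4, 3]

Positive, Negative, Negative, Negative

The classifier is using: sum ≥ 8.
[9, 10] — 9+10 = 19, hence Positive. [1, 3] — 1+3 = 4, hence Negative. [1, 4] — 1+4 = 5, hence Negative. [4, 3] — 4+3 = 7, hence Negative.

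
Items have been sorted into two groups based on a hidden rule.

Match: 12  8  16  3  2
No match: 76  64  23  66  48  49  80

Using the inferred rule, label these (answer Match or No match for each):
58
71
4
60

No match, No match, Match, No match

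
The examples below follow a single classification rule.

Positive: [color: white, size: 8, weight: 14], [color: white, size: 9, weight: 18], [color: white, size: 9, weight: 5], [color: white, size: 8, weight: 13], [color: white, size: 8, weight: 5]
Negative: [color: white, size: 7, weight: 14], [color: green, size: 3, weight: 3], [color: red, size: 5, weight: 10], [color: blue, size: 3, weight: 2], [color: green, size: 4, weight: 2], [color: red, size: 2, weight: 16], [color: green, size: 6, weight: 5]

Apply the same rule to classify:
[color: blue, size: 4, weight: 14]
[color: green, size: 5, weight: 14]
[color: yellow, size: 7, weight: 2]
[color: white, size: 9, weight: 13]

Negative, Negative, Negative, Positive

The simplest hypothesis consistent with all the labels is: size ≥ 8.
[color: blue, size: 4, weight: 14]: size = 4, does not fit → Negative. [color: green, size: 5, weight: 14]: size = 5, does not fit → Negative. [color: yellow, size: 7, weight: 2]: size = 7, does not fit → Negative. [color: white, size: 9, weight: 13]: size = 9, fits → Positive.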